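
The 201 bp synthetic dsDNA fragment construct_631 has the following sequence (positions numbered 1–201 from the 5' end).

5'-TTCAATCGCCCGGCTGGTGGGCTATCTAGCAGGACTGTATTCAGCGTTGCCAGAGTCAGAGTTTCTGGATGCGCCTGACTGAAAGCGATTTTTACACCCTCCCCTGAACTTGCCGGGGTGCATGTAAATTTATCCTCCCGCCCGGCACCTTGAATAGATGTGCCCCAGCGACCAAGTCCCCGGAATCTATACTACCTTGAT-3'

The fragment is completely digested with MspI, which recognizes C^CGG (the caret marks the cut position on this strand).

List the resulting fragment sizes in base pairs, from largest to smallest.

MspI sites (CCGG) start at positions 10, 113, 142, 180.
MspI cuts after the first base of each site, so after positions 10, 113, 142, 180.
Linear molecule, 4 cuts → 5 fragments:
  1–10 → 10 bp
  11–113 → 103 bp
  114–142 → 29 bp
  143–180 → 38 bp
  181–201 → 21 bp
Sorted largest to smallest: 103, 38, 29, 21, 10 bp.

103, 38, 29, 21, 10 bp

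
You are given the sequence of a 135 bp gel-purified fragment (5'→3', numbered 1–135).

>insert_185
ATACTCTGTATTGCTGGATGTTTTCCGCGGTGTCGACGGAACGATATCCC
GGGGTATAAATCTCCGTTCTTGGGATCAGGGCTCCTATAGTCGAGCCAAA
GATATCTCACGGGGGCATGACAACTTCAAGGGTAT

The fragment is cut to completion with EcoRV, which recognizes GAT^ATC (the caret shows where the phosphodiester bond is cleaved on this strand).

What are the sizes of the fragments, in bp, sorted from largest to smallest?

58, 45, 32 bp

EcoRV sites (GATATC) start at positions 43, 101.
EcoRV cuts after base 3 of each site, so after positions 45, 103.
Linear molecule, 2 cuts → 3 fragments:
  1–45 → 45 bp
  46–103 → 58 bp
  104–135 → 32 bp
Sorted largest to smallest: 58, 45, 32 bp.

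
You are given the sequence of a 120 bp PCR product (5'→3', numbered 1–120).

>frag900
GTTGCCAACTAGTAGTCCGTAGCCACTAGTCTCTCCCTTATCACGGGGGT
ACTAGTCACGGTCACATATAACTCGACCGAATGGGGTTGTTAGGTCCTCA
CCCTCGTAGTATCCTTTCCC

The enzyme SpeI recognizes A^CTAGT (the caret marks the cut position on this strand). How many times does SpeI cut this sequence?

3

ACTAGT occurs starting at positions 8, 25, 51.
SpeI cuts at 3 sites.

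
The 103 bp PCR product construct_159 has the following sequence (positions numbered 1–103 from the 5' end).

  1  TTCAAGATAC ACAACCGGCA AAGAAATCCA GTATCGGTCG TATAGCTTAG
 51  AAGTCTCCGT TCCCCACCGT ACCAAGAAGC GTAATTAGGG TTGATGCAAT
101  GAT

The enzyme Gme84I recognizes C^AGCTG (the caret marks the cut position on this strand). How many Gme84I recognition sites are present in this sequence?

0

No occurrence of CAGCTG is present in the sequence.
Gme84I does not cut: 0 sites.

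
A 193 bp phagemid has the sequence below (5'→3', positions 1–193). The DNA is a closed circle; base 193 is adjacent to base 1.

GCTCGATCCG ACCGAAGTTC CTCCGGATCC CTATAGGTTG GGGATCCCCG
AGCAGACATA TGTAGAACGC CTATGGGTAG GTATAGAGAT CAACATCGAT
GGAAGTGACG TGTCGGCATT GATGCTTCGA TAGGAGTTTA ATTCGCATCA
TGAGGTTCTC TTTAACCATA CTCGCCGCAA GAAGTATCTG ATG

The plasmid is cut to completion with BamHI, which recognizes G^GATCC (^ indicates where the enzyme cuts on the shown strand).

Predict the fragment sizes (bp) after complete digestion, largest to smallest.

176, 17 bp

BamHI sites (GGATCC) start at positions 25, 42.
BamHI cuts after the first base of each site, so after positions 25, 42.
Circular molecule, 2 cuts → 2 fragments:
  26–42 → 17 bp
  43–193 then 1–25 → 151 + 25 = 176 bp
Sorted largest to smallest: 176, 17 bp.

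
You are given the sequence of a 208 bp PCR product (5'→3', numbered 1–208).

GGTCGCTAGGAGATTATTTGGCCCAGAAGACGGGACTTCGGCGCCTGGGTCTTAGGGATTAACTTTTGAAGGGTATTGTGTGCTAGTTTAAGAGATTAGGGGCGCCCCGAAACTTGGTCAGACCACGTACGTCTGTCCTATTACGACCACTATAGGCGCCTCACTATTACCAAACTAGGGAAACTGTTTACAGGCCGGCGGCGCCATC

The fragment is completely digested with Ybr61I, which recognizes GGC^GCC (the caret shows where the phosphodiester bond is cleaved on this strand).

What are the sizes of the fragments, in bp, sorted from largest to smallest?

Ybr61I sites (GGCGCC) start at positions 40, 101, 155, 200.
Ybr61I cuts after base 3 of each site, so after positions 42, 103, 157, 202.
Linear molecule, 4 cuts → 5 fragments:
  1–42 → 42 bp
  43–103 → 61 bp
  104–157 → 54 bp
  158–202 → 45 bp
  203–208 → 6 bp
Sorted largest to smallest: 61, 54, 45, 42, 6 bp.

61, 54, 45, 42, 6 bp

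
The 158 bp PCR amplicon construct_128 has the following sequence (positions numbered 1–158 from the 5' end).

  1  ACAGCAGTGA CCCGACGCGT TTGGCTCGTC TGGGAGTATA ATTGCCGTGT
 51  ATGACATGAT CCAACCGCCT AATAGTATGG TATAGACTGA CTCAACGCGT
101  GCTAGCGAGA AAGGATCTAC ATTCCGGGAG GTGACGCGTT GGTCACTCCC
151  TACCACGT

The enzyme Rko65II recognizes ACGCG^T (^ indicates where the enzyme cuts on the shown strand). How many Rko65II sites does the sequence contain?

ACGCGT occurs starting at positions 15, 95, 134.
Rko65II cuts at 3 sites.

3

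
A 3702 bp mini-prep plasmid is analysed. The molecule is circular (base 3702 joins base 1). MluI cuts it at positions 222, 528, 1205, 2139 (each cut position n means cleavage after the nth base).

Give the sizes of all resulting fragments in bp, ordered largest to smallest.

1785, 934, 677, 306 bp

Circular molecule, 4 cuts → 4 fragments:
  528 − 222 = 306 bp
  1205 − 528 = 677 bp
  2139 − 1205 = 934 bp
  wrap: 3702 − 2139 + 222 = 1785 bp
Sorted largest to smallest: 1785, 934, 677, 306 bp.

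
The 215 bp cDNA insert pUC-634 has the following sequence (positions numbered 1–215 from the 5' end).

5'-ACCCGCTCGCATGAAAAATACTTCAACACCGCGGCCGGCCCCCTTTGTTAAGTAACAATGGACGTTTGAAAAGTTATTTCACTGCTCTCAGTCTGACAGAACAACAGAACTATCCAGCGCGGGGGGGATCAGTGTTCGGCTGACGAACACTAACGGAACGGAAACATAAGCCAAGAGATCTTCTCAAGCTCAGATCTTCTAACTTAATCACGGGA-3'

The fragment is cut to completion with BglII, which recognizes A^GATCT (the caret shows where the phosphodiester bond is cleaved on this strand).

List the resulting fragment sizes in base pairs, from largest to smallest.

BglII sites (AGATCT) start at positions 176, 192.
BglII cuts after the first base of each site, so after positions 176, 192.
Linear molecule, 2 cuts → 3 fragments:
  1–176 → 176 bp
  177–192 → 16 bp
  193–215 → 23 bp
Sorted largest to smallest: 176, 23, 16 bp.

176, 23, 16 bp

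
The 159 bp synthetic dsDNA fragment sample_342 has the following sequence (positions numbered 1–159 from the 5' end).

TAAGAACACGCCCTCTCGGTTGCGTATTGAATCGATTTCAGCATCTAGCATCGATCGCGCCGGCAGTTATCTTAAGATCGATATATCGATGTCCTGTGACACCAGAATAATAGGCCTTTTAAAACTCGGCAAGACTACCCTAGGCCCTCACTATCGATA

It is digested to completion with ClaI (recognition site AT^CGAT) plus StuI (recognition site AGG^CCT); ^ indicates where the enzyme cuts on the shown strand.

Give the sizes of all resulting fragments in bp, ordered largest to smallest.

ClaI sites (ATCGAT) start at positions 31, 50, 77, 85, 153.
ClaI cuts after base 2 of each site, so after positions 32, 51, 78, 86, 154.
The StuI site (AGGCCT) starts at position 112.
StuI cuts after base 3 of each site, so after position 114.
Combined cut positions: 32, 51, 78, 86, 114, 154.
Linear molecule, 6 cuts → 7 fragments:
  1–32 → 32 bp
  33–51 → 19 bp
  52–78 → 27 bp
  79–86 → 8 bp
  87–114 → 28 bp
  115–154 → 40 bp
  155–159 → 5 bp
Sorted largest to smallest: 40, 32, 28, 27, 19, 8, 5 bp.

40, 32, 28, 27, 19, 8, 5 bp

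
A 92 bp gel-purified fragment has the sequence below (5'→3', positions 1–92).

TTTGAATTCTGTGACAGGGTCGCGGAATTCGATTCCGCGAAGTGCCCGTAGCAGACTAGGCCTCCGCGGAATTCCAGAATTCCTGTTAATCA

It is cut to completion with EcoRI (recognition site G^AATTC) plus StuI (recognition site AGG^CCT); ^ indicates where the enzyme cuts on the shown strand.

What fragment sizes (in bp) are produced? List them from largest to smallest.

EcoRI sites (GAATTC) start at positions 4, 25, 69, 77.
EcoRI cuts after the first base of each site, so after positions 4, 25, 69, 77.
The StuI site (AGGCCT) starts at position 58.
StuI cuts after base 3 of each site, so after position 60.
Combined cut positions: 4, 25, 60, 69, 77.
Linear molecule, 5 cuts → 6 fragments:
  1–4 → 4 bp
  5–25 → 21 bp
  26–60 → 35 bp
  61–69 → 9 bp
  70–77 → 8 bp
  78–92 → 15 bp
Sorted largest to smallest: 35, 21, 15, 9, 8, 4 bp.

35, 21, 15, 9, 8, 4 bp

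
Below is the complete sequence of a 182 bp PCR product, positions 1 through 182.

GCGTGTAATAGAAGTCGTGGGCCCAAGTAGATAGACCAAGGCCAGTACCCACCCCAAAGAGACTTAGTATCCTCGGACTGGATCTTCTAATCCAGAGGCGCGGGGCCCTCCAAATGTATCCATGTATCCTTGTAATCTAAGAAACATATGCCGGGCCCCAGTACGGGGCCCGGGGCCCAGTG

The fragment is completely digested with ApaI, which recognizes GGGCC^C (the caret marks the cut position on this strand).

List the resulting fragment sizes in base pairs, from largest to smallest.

ApaI sites (GGGCCC) start at positions 19, 103, 153, 166, 173.
ApaI cuts after base 5 of each site (before the last base), so after positions 23, 107, 157, 170, 177.
Linear molecule, 5 cuts → 6 fragments:
  1–23 → 23 bp
  24–107 → 84 bp
  108–157 → 50 bp
  158–170 → 13 bp
  171–177 → 7 bp
  178–182 → 5 bp
Sorted largest to smallest: 84, 50, 23, 13, 7, 5 bp.

84, 50, 23, 13, 7, 5 bp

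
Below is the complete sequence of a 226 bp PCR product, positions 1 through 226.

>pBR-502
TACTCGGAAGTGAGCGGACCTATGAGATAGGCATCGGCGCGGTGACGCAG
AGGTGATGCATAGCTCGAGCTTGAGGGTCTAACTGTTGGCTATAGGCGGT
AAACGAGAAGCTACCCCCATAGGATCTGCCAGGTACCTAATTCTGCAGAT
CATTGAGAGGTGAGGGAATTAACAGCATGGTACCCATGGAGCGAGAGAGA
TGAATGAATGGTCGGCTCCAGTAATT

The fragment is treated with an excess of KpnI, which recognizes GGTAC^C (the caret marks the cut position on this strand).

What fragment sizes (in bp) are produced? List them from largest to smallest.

KpnI sites (GGTACC) start at positions 132, 179.
KpnI cuts after base 5 of each site (before the last base), so after positions 136, 183.
Linear molecule, 2 cuts → 3 fragments:
  1–136 → 136 bp
  137–183 → 47 bp
  184–226 → 43 bp
Sorted largest to smallest: 136, 47, 43 bp.

136, 47, 43 bp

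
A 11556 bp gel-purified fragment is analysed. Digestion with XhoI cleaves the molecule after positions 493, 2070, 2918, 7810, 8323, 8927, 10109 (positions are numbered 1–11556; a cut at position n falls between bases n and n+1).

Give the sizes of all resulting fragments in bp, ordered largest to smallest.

4892, 1577, 1447, 1182, 848, 604, 513, 493 bp

Linear molecule, 7 cuts → 8 fragments:
  493 − 0 = 493 bp
  2070 − 493 = 1577 bp
  2918 − 2070 = 848 bp
  7810 − 2918 = 4892 bp
  8323 − 7810 = 513 bp
  8927 − 8323 = 604 bp
  10109 − 8927 = 1182 bp
  11556 − 10109 = 1447 bp
Sorted largest to smallest: 4892, 1577, 1447, 1182, 848, 604, 513, 493 bp.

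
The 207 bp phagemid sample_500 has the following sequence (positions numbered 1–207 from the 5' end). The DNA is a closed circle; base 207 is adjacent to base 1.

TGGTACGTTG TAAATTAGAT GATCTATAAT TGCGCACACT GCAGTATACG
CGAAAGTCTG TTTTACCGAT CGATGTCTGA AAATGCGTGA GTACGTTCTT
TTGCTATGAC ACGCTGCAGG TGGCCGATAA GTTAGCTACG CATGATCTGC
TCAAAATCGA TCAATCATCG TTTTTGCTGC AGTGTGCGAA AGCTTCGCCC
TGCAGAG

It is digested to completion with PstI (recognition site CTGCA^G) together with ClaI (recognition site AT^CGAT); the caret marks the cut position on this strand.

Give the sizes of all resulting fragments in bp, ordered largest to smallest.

48, 46, 39, 27, 24, 23 bp

PstI sites (CTGCAG) start at positions 39, 114, 177, 200.
PstI cuts after base 5 of each site (before the last base), so after positions 43, 118, 181, 204.
ClaI sites (ATCGAT) start at positions 69, 156.
ClaI cuts after base 2 of each site, so after positions 70, 157.
Combined cut positions: 43, 70, 118, 157, 181, 204.
Circular molecule, 6 cuts → 6 fragments:
  44–70 → 27 bp
  71–118 → 48 bp
  119–157 → 39 bp
  158–181 → 24 bp
  182–204 → 23 bp
  205–207 then 1–43 → 3 + 43 = 46 bp
Sorted largest to smallest: 48, 46, 39, 27, 24, 23 bp.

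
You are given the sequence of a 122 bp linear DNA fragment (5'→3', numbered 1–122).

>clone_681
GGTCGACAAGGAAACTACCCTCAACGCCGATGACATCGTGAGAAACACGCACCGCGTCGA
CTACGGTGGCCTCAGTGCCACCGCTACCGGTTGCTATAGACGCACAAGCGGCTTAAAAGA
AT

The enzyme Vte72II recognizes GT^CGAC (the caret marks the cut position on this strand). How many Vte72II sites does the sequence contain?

2

GTCGAC occurs starting at positions 2, 56.
Vte72II cuts at 2 sites.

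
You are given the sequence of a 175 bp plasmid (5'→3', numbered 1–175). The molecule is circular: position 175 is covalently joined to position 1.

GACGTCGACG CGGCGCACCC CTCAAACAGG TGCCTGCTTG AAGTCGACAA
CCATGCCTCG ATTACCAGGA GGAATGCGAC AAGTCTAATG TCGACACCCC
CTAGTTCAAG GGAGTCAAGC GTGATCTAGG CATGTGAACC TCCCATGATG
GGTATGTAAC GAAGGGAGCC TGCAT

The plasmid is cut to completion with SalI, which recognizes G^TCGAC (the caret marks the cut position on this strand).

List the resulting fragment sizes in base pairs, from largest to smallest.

SalI sites (GTCGAC) start at positions 4, 43, 90.
SalI cuts after the first base of each site, so after positions 4, 43, 90.
Circular molecule, 3 cuts → 3 fragments:
  5–43 → 39 bp
  44–90 → 47 bp
  91–175 then 1–4 → 85 + 4 = 89 bp
Sorted largest to smallest: 89, 47, 39 bp.

89, 47, 39 bp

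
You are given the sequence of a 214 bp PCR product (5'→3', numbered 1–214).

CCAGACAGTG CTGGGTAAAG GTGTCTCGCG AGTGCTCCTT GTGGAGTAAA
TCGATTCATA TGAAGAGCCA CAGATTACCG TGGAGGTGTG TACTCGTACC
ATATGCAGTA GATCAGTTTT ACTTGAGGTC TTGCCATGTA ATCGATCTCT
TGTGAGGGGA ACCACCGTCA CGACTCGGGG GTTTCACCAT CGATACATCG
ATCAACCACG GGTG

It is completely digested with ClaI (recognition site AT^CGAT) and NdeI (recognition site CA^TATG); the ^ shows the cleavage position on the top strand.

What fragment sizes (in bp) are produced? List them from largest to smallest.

51, 48, 43, 41, 16, 8, 7 bp

ClaI sites (ATCGAT) start at positions 50, 141, 189, 197.
ClaI cuts after base 2 of each site, so after positions 51, 142, 190, 198.
NdeI sites (CATATG) start at positions 57, 100.
NdeI cuts after base 2 of each site, so after positions 58, 101.
Combined cut positions: 51, 58, 101, 142, 190, 198.
Linear molecule, 6 cuts → 7 fragments:
  1–51 → 51 bp
  52–58 → 7 bp
  59–101 → 43 bp
  102–142 → 41 bp
  143–190 → 48 bp
  191–198 → 8 bp
  199–214 → 16 bp
Sorted largest to smallest: 51, 48, 43, 41, 16, 8, 7 bp.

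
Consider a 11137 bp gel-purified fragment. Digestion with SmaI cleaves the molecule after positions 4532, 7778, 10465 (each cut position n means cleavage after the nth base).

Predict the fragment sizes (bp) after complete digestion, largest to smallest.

4532, 3246, 2687, 672 bp

Linear molecule, 3 cuts → 4 fragments:
  4532 − 0 = 4532 bp
  7778 − 4532 = 3246 bp
  10465 − 7778 = 2687 bp
  11137 − 10465 = 672 bp
Sorted largest to smallest: 4532, 3246, 2687, 672 bp.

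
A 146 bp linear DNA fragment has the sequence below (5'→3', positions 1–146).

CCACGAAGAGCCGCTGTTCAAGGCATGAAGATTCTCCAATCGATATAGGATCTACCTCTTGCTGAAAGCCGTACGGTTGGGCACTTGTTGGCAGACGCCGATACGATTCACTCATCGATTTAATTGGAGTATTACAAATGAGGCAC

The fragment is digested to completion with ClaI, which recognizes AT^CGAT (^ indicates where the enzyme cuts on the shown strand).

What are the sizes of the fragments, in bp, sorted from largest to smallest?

ClaI sites (ATCGAT) start at positions 39, 114.
ClaI cuts after base 2 of each site, so after positions 40, 115.
Linear molecule, 2 cuts → 3 fragments:
  1–40 → 40 bp
  41–115 → 75 bp
  116–146 → 31 bp
Sorted largest to smallest: 75, 40, 31 bp.

75, 40, 31 bp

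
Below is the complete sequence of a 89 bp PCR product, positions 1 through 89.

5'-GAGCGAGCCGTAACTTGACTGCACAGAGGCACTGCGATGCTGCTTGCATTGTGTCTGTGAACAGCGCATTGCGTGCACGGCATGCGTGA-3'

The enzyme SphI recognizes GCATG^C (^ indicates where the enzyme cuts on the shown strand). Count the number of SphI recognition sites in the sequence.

GCATGC occurs starting at position 80.
SphI cuts at 1 site.

1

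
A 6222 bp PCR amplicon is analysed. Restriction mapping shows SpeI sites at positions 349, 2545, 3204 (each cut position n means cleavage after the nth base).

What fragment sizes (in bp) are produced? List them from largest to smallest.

3018, 2196, 659, 349 bp

Linear molecule, 3 cuts → 4 fragments:
  349 − 0 = 349 bp
  2545 − 349 = 2196 bp
  3204 − 2545 = 659 bp
  6222 − 3204 = 3018 bp
Sorted largest to smallest: 3018, 2196, 659, 349 bp.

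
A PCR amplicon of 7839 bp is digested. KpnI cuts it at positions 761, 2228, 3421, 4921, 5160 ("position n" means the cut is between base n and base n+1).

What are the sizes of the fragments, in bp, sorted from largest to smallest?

2679, 1500, 1467, 1193, 761, 239 bp

Linear molecule, 5 cuts → 6 fragments:
  761 − 0 = 761 bp
  2228 − 761 = 1467 bp
  3421 − 2228 = 1193 bp
  4921 − 3421 = 1500 bp
  5160 − 4921 = 239 bp
  7839 − 5160 = 2679 bp
Sorted largest to smallest: 2679, 1500, 1467, 1193, 761, 239 bp.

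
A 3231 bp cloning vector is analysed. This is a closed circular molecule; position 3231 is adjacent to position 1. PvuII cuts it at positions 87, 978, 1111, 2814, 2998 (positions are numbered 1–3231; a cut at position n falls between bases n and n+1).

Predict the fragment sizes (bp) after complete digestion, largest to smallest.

1703, 891, 320, 184, 133 bp

Circular molecule, 5 cuts → 5 fragments:
  978 − 87 = 891 bp
  1111 − 978 = 133 bp
  2814 − 1111 = 1703 bp
  2998 − 2814 = 184 bp
  wrap: 3231 − 2998 + 87 = 320 bp
Sorted largest to smallest: 1703, 891, 320, 184, 133 bp.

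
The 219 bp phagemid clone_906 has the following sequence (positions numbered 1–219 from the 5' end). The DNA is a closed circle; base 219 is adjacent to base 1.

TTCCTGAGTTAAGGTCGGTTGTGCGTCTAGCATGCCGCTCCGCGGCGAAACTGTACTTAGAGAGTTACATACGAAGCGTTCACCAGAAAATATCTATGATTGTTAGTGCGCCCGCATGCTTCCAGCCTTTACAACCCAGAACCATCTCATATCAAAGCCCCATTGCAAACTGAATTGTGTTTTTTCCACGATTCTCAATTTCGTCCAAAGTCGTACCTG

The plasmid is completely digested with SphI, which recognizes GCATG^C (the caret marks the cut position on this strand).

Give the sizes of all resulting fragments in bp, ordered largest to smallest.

135, 84 bp

SphI sites (GCATGC) start at positions 30, 114.
SphI cuts after base 5 of each site (before the last base), so after positions 34, 118.
Circular molecule, 2 cuts → 2 fragments:
  35–118 → 84 bp
  119–219 then 1–34 → 101 + 34 = 135 bp
Sorted largest to smallest: 135, 84 bp.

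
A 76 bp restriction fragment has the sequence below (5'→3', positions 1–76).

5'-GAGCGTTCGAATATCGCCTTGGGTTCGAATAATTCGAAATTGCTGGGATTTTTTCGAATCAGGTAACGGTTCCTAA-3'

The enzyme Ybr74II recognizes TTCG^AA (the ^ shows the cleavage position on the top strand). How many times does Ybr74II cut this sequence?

TTCGAA occurs starting at positions 6, 24, 33, 53.
Ybr74II cuts at 4 sites.

4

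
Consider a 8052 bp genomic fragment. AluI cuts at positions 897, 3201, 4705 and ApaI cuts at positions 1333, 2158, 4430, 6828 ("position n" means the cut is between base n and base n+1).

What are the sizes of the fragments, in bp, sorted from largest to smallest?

Combined cut positions (sorted): 897, 1333, 2158, 3201, 4430, 4705, 6828.
Linear molecule, 7 cuts → 8 fragments:
  897 − 0 = 897 bp
  1333 − 897 = 436 bp
  2158 − 1333 = 825 bp
  3201 − 2158 = 1043 bp
  4430 − 3201 = 1229 bp
  4705 − 4430 = 275 bp
  6828 − 4705 = 2123 bp
  8052 − 6828 = 1224 bp
Sorted largest to smallest: 2123, 1229, 1224, 1043, 897, 825, 436, 275 bp.

2123, 1229, 1224, 1043, 897, 825, 436, 275 bp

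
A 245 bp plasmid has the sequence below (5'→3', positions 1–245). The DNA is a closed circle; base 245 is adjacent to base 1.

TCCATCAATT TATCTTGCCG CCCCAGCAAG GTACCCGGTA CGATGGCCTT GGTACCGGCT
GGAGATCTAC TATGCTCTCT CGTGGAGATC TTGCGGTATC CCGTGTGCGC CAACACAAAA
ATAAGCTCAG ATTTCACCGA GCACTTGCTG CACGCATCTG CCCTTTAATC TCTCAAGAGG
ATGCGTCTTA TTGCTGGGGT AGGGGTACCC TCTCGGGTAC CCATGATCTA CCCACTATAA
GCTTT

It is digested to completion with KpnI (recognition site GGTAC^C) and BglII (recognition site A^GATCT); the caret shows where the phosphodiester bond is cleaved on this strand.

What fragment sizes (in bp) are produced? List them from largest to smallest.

KpnI sites (GGTACC) start at positions 30, 51, 204, 216.
KpnI cuts after base 5 of each site (before the last base), so after positions 34, 55, 208, 220.
BglII sites (AGATCT) start at positions 63, 86.
BglII cuts after the first base of each site, so after positions 63, 86.
Combined cut positions: 34, 55, 63, 86, 208, 220.
Circular molecule, 6 cuts → 6 fragments:
  35–55 → 21 bp
  56–63 → 8 bp
  64–86 → 23 bp
  87–208 → 122 bp
  209–220 → 12 bp
  221–245 then 1–34 → 25 + 34 = 59 bp
Sorted largest to smallest: 122, 59, 23, 21, 12, 8 bp.

122, 59, 23, 21, 12, 8 bp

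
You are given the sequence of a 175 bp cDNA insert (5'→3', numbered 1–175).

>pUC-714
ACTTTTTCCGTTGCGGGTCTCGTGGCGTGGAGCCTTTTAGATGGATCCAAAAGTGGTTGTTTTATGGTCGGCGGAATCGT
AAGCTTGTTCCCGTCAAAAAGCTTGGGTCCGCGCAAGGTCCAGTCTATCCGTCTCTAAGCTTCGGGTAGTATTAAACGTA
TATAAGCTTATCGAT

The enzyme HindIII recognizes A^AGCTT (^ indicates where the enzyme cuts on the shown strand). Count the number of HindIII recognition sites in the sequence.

4

AAGCTT occurs starting at positions 81, 99, 137, 164.
HindIII cuts at 4 sites.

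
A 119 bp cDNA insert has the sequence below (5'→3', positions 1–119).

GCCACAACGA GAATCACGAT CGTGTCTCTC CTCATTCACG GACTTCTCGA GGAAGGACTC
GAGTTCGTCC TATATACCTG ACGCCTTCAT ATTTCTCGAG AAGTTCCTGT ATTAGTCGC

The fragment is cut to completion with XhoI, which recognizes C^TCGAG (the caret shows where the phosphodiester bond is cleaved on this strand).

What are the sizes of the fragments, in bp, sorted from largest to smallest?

46, 37, 24, 12 bp

XhoI sites (CTCGAG) start at positions 46, 58, 95.
XhoI cuts after the first base of each site, so after positions 46, 58, 95.
Linear molecule, 3 cuts → 4 fragments:
  1–46 → 46 bp
  47–58 → 12 bp
  59–95 → 37 bp
  96–119 → 24 bp
Sorted largest to smallest: 46, 37, 24, 12 bp.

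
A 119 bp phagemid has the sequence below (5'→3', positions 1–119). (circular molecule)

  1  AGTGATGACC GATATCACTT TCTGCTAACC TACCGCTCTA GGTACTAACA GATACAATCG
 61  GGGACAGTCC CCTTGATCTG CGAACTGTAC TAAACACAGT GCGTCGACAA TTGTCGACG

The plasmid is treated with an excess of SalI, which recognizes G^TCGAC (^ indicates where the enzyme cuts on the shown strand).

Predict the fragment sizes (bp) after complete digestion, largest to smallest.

SalI sites (GTCGAC) start at positions 103, 113.
SalI cuts after the first base of each site, so after positions 103, 113.
Circular molecule, 2 cuts → 2 fragments:
  104–113 → 10 bp
  114–119 then 1–103 → 6 + 103 = 109 bp
Sorted largest to smallest: 109, 10 bp.

109, 10 bp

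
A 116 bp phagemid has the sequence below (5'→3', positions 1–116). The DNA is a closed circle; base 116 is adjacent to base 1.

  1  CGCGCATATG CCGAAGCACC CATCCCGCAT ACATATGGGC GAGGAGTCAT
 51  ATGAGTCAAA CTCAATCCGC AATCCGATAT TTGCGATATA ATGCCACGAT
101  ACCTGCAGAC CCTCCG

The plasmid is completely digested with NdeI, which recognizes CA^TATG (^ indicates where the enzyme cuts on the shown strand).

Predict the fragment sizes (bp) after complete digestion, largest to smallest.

73, 27, 16 bp

NdeI sites (CATATG) start at positions 5, 32, 48.
NdeI cuts after base 2 of each site, so after positions 6, 33, 49.
Circular molecule, 3 cuts → 3 fragments:
  7–33 → 27 bp
  34–49 → 16 bp
  50–116 then 1–6 → 67 + 6 = 73 bp
Sorted largest to smallest: 73, 27, 16 bp.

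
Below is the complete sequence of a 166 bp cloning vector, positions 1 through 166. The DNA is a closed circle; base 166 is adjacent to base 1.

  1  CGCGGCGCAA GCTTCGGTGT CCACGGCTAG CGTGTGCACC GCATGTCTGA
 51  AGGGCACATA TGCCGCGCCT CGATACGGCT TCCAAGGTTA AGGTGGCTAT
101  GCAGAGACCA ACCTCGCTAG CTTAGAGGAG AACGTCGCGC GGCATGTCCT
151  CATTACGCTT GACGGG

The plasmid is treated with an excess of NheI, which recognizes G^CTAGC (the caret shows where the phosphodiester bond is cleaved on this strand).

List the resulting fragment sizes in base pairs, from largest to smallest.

NheI sites (GCTAGC) start at positions 26, 116.
NheI cuts after the first base of each site, so after positions 26, 116.
Circular molecule, 2 cuts → 2 fragments:
  27–116 → 90 bp
  117–166 then 1–26 → 50 + 26 = 76 bp
Sorted largest to smallest: 90, 76 bp.

90, 76 bp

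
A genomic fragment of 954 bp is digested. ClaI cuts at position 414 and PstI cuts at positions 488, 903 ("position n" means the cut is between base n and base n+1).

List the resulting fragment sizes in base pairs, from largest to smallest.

Combined cut positions (sorted): 414, 488, 903.
Linear molecule, 3 cuts → 4 fragments:
  414 − 0 = 414 bp
  488 − 414 = 74 bp
  903 − 488 = 415 bp
  954 − 903 = 51 bp
Sorted largest to smallest: 415, 414, 74, 51 bp.

415, 414, 74, 51 bp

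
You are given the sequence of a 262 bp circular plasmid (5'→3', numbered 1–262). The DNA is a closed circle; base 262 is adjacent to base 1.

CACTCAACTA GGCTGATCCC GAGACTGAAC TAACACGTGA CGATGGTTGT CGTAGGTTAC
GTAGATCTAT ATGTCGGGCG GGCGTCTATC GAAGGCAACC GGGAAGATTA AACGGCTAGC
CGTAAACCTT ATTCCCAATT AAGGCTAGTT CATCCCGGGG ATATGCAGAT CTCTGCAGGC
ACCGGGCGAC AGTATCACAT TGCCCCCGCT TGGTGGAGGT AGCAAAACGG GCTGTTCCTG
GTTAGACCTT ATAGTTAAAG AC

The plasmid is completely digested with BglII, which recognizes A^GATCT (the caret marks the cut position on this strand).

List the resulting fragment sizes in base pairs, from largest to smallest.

BglII sites (AGATCT) start at positions 63, 167.
BglII cuts after the first base of each site, so after positions 63, 167.
Circular molecule, 2 cuts → 2 fragments:
  64–167 → 104 bp
  168–262 then 1–63 → 95 + 63 = 158 bp
Sorted largest to smallest: 158, 104 bp.

158, 104 bp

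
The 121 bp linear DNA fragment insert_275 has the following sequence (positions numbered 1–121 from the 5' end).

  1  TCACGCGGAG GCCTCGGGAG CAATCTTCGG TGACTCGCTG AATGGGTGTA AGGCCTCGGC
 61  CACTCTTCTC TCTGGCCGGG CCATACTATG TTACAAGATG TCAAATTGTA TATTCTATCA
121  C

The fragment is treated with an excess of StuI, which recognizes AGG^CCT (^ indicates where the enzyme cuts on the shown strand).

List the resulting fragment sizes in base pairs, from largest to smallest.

68, 42, 11 bp

StuI sites (AGGCCT) start at positions 9, 51.
StuI cuts after base 3 of each site, so after positions 11, 53.
Linear molecule, 2 cuts → 3 fragments:
  1–11 → 11 bp
  12–53 → 42 bp
  54–121 → 68 bp
Sorted largest to smallest: 68, 42, 11 bp.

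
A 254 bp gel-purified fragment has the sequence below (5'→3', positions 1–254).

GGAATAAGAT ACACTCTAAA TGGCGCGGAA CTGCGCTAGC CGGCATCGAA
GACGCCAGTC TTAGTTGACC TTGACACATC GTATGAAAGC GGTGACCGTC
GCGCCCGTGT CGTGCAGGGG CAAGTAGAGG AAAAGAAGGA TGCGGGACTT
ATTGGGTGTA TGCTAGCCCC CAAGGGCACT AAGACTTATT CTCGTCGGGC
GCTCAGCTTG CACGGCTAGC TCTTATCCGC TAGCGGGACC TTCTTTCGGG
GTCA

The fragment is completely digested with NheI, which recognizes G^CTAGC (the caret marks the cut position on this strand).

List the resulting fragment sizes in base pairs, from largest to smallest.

NheI sites (GCTAGC) start at positions 35, 162, 215, 229.
NheI cuts after the first base of each site, so after positions 35, 162, 215, 229.
Linear molecule, 4 cuts → 5 fragments:
  1–35 → 35 bp
  36–162 → 127 bp
  163–215 → 53 bp
  216–229 → 14 bp
  230–254 → 25 bp
Sorted largest to smallest: 127, 53, 35, 25, 14 bp.

127, 53, 35, 25, 14 bp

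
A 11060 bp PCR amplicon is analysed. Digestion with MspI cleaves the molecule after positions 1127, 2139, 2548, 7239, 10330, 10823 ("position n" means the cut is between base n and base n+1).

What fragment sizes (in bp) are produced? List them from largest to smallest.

4691, 3091, 1127, 1012, 493, 409, 237 bp

Linear molecule, 6 cuts → 7 fragments:
  1127 − 0 = 1127 bp
  2139 − 1127 = 1012 bp
  2548 − 2139 = 409 bp
  7239 − 2548 = 4691 bp
  10330 − 7239 = 3091 bp
  10823 − 10330 = 493 bp
  11060 − 10823 = 237 bp
Sorted largest to smallest: 4691, 3091, 1127, 1012, 493, 409, 237 bp.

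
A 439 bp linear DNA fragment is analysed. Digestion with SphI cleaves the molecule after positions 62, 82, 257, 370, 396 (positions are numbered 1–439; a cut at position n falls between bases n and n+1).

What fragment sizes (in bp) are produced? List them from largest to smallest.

175, 113, 62, 43, 26, 20 bp

Linear molecule, 5 cuts → 6 fragments:
  62 − 0 = 62 bp
  82 − 62 = 20 bp
  257 − 82 = 175 bp
  370 − 257 = 113 bp
  396 − 370 = 26 bp
  439 − 396 = 43 bp
Sorted largest to smallest: 175, 113, 62, 43, 26, 20 bp.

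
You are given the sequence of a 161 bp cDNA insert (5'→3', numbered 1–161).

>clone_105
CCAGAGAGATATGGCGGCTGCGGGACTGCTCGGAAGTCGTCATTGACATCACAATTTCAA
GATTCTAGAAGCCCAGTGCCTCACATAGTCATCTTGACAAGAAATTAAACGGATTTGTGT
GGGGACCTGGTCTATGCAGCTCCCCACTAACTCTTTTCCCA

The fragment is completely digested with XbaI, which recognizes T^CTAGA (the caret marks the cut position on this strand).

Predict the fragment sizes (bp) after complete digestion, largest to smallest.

97, 64 bp

The XbaI site (TCTAGA) starts at position 64.
XbaI cuts after the first base of each site, so after position 64.
Linear molecule, 1 cut → 2 fragments:
  1–64 → 64 bp
  65–161 → 97 bp
Sorted largest to smallest: 97, 64 bp.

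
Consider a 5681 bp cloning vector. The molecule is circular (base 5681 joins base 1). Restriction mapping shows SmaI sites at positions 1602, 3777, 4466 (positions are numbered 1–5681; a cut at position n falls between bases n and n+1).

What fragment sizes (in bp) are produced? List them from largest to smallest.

2817, 2175, 689 bp

Circular molecule, 3 cuts → 3 fragments:
  3777 − 1602 = 2175 bp
  4466 − 3777 = 689 bp
  wrap: 5681 − 4466 + 1602 = 2817 bp
Sorted largest to smallest: 2817, 2175, 689 bp.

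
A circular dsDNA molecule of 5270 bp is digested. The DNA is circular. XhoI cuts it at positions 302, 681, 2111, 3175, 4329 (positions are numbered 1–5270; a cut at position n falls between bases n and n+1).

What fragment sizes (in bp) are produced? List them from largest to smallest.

Circular molecule, 5 cuts → 5 fragments:
  681 − 302 = 379 bp
  2111 − 681 = 1430 bp
  3175 − 2111 = 1064 bp
  4329 − 3175 = 1154 bp
  wrap: 5270 − 4329 + 302 = 1243 bp
Sorted largest to smallest: 1430, 1243, 1154, 1064, 379 bp.

1430, 1243, 1154, 1064, 379 bp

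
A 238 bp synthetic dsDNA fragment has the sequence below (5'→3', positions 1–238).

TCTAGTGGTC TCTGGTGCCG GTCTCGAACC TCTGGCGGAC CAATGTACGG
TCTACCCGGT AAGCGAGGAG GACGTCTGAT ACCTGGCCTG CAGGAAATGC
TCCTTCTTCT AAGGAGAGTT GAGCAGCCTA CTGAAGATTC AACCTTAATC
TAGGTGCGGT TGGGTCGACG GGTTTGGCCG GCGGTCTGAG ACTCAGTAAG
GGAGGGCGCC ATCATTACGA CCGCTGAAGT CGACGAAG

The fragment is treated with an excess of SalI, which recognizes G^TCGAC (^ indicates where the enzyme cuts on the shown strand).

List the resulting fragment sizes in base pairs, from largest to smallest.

164, 65, 9 bp

SalI sites (GTCGAC) start at positions 164, 229.
SalI cuts after the first base of each site, so after positions 164, 229.
Linear molecule, 2 cuts → 3 fragments:
  1–164 → 164 bp
  165–229 → 65 bp
  230–238 → 9 bp
Sorted largest to smallest: 164, 65, 9 bp.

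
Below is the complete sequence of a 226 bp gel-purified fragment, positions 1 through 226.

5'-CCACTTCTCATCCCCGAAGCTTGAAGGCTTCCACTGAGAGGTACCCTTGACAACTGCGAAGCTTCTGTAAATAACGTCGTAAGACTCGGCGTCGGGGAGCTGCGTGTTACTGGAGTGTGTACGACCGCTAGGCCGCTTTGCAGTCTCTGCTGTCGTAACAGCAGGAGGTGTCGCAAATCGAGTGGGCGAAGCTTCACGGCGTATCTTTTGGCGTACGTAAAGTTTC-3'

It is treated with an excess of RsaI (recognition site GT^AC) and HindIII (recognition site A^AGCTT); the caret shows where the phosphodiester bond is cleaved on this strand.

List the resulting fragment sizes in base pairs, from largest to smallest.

RsaI sites (GTAC) start at positions 41, 119, 213.
RsaI cuts after base 2 of each site, so after positions 42, 120, 214.
HindIII sites (AAGCTT) start at positions 17, 59, 189.
HindIII cuts after the first base of each site, so after positions 17, 59, 189.
Combined cut positions: 17, 42, 59, 120, 189, 214.
Linear molecule, 6 cuts → 7 fragments:
  1–17 → 17 bp
  18–42 → 25 bp
  43–59 → 17 bp
  60–120 → 61 bp
  121–189 → 69 bp
  190–214 → 25 bp
  215–226 → 12 bp
Sorted largest to smallest: 69, 61, 25, 25, 17, 17, 12 bp.

69, 61, 25, 25, 17, 17, 12 bp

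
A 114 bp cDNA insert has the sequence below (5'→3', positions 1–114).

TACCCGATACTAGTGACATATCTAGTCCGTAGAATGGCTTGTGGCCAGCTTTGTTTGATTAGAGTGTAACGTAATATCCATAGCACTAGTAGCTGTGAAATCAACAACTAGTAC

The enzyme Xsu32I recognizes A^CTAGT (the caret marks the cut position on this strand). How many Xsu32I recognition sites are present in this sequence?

3

ACTAGT occurs starting at positions 9, 85, 107.
Xsu32I cuts at 3 sites.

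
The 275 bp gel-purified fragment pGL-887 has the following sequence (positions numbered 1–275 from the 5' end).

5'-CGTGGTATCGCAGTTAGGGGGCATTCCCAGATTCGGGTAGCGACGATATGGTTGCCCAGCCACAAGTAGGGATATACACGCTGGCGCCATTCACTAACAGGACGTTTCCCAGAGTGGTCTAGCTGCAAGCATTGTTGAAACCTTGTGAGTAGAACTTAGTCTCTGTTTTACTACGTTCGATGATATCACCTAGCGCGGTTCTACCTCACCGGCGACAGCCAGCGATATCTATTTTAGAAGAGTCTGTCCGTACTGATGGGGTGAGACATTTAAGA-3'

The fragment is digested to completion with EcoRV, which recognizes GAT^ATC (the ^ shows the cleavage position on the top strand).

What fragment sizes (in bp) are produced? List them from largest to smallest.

184, 49, 42 bp

EcoRV sites (GATATC) start at positions 182, 224.
EcoRV cuts after base 3 of each site, so after positions 184, 226.
Linear molecule, 2 cuts → 3 fragments:
  1–184 → 184 bp
  185–226 → 42 bp
  227–275 → 49 bp
Sorted largest to smallest: 184, 49, 42 bp.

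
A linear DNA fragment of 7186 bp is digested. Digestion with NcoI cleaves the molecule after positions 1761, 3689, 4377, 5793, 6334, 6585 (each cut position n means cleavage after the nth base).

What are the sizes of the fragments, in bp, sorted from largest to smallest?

1928, 1761, 1416, 688, 601, 541, 251 bp

Linear molecule, 6 cuts → 7 fragments:
  1761 − 0 = 1761 bp
  3689 − 1761 = 1928 bp
  4377 − 3689 = 688 bp
  5793 − 4377 = 1416 bp
  6334 − 5793 = 541 bp
  6585 − 6334 = 251 bp
  7186 − 6585 = 601 bp
Sorted largest to smallest: 1928, 1761, 1416, 688, 601, 541, 251 bp.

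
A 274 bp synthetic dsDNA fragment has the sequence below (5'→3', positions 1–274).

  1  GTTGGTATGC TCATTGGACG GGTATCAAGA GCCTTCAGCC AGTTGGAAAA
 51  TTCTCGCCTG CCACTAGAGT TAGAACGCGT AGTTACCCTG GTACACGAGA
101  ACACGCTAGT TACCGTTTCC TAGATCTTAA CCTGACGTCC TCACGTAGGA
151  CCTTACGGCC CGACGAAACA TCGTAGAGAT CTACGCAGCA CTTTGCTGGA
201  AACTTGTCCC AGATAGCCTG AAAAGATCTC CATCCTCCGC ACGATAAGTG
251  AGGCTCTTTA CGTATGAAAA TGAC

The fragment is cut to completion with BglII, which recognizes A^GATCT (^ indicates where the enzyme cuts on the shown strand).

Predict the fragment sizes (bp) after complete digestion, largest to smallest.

BglII sites (AGATCT) start at positions 122, 177, 224.
BglII cuts after the first base of each site, so after positions 122, 177, 224.
Linear molecule, 3 cuts → 4 fragments:
  1–122 → 122 bp
  123–177 → 55 bp
  178–224 → 47 bp
  225–274 → 50 bp
Sorted largest to smallest: 122, 55, 50, 47 bp.

122, 55, 50, 47 bp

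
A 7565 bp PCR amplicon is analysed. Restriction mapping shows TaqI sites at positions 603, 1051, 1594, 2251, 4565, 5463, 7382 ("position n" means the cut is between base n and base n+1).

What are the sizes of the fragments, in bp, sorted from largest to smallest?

2314, 1919, 898, 657, 603, 543, 448, 183 bp

Linear molecule, 7 cuts → 8 fragments:
  603 − 0 = 603 bp
  1051 − 603 = 448 bp
  1594 − 1051 = 543 bp
  2251 − 1594 = 657 bp
  4565 − 2251 = 2314 bp
  5463 − 4565 = 898 bp
  7382 − 5463 = 1919 bp
  7565 − 7382 = 183 bp
Sorted largest to smallest: 2314, 1919, 898, 657, 603, 543, 448, 183 bp.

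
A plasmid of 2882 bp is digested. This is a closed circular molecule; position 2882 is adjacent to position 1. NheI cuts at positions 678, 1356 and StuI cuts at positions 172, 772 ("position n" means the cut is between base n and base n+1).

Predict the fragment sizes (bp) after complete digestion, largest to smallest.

1698, 584, 506, 94 bp

Combined cut positions (sorted): 172, 678, 772, 1356.
Circular molecule, 4 cuts → 4 fragments:
  678 − 172 = 506 bp
  772 − 678 = 94 bp
  1356 − 772 = 584 bp
  wrap: 2882 − 1356 + 172 = 1698 bp
Sorted largest to smallest: 1698, 584, 506, 94 bp.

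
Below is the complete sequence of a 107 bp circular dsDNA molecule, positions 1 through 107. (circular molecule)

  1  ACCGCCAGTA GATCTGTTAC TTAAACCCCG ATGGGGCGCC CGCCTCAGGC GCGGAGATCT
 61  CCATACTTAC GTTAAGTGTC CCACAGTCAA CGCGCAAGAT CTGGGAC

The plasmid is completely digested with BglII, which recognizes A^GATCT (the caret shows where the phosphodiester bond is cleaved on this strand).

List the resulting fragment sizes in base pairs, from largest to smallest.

BglII sites (AGATCT) start at positions 10, 55, 97.
BglII cuts after the first base of each site, so after positions 10, 55, 97.
Circular molecule, 3 cuts → 3 fragments:
  11–55 → 45 bp
  56–97 → 42 bp
  98–107 then 1–10 → 10 + 10 = 20 bp
Sorted largest to smallest: 45, 42, 20 bp.

45, 42, 20 bp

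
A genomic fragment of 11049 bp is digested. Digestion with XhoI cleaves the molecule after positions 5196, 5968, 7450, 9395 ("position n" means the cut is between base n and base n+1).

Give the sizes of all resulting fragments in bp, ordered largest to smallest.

5196, 1945, 1654, 1482, 772 bp

Linear molecule, 4 cuts → 5 fragments:
  5196 − 0 = 5196 bp
  5968 − 5196 = 772 bp
  7450 − 5968 = 1482 bp
  9395 − 7450 = 1945 bp
  11049 − 9395 = 1654 bp
Sorted largest to smallest: 5196, 1945, 1654, 1482, 772 bp.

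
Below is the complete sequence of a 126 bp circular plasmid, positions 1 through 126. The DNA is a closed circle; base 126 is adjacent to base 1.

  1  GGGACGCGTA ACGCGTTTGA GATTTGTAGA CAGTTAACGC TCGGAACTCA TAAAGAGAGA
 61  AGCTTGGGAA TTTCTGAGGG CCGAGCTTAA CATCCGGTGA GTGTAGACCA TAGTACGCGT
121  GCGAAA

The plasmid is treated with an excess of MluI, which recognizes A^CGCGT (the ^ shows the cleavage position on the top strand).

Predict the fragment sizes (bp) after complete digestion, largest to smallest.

104, 15, 7 bp

MluI sites (ACGCGT) start at positions 4, 11, 115.
MluI cuts after the first base of each site, so after positions 4, 11, 115.
Circular molecule, 3 cuts → 3 fragments:
  5–11 → 7 bp
  12–115 → 104 bp
  116–126 then 1–4 → 11 + 4 = 15 bp
Sorted largest to smallest: 104, 15, 7 bp.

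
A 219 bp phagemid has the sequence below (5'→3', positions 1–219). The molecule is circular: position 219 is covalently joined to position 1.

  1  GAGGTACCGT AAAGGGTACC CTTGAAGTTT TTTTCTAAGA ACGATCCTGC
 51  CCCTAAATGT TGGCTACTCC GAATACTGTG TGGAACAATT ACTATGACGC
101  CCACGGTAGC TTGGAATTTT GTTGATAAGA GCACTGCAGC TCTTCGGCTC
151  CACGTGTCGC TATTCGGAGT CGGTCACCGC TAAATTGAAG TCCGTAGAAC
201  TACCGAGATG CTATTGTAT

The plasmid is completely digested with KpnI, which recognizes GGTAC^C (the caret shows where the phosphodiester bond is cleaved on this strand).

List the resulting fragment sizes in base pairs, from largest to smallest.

KpnI sites (GGTACC) start at positions 3, 15.
KpnI cuts after base 5 of each site (before the last base), so after positions 7, 19.
Circular molecule, 2 cuts → 2 fragments:
  8–19 → 12 bp
  20–219 then 1–7 → 200 + 7 = 207 bp
Sorted largest to smallest: 207, 12 bp.

207, 12 bp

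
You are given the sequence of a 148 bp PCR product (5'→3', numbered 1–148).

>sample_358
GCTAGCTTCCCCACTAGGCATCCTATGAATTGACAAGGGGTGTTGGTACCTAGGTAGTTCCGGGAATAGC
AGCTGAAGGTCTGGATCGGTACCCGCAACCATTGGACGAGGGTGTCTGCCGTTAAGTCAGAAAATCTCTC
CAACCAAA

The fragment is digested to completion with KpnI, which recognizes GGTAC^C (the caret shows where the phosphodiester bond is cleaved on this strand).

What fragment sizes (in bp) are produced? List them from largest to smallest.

56, 49, 43 bp

KpnI sites (GGTACC) start at positions 45, 88.
KpnI cuts after base 5 of each site (before the last base), so after positions 49, 92.
Linear molecule, 2 cuts → 3 fragments:
  1–49 → 49 bp
  50–92 → 43 bp
  93–148 → 56 bp
Sorted largest to smallest: 56, 49, 43 bp.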